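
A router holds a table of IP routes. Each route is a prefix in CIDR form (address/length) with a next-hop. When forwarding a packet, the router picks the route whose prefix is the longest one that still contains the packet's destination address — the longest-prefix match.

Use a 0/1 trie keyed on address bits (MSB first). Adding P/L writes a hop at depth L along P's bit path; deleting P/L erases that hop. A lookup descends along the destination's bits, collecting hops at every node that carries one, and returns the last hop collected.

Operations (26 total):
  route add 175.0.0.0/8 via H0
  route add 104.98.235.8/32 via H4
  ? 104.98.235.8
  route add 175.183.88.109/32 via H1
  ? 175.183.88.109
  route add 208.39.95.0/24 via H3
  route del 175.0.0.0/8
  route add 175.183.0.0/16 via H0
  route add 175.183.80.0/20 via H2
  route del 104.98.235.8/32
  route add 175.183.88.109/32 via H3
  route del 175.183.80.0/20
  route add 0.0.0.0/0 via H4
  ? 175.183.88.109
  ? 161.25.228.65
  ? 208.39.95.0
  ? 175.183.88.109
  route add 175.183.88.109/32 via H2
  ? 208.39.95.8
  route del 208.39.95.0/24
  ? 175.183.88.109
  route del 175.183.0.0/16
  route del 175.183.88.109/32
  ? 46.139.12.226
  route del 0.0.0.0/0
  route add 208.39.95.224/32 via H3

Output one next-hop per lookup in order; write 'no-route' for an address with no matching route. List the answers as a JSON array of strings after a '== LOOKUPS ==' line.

Process each operation:
  add 175.0.0.0/8 -> H0 at depth 8
  add 104.98.235.8/32 -> H4 at depth 32
  lookup 104.98.235.8: bits 01101000011000101110101100001000 walk d0:-→d1:-→d2:-→d3:-→d4:-→d5:-→d6:-→d7:-→d8:-→d9:-→d10:-→d11:-→d12:-→d13:-→d14:-→d15:-→d16:-→d17:-→d18:-→d19:-→d20:-→d21:-→d22:-→d23:-→d24:-→d25:-→d26:-→d27:-→d28:-→d29:-→d30:-→d31:-→d32:H4 -> H4
  add 175.183.88.109/32 -> H1 at depth 32
  lookup 175.183.88.109: bits 10101111101101110101100001101101 walk d0:-→d1:-→d2:-→d3:-→d4:-→d5:-→d6:-→d7:-→d8:H0→d9:-→d10:-→d11:-→d12:-→d13:-→d14:-→d15:-→d16:-→d17:-→d18:-→d19:-→d20:-→d21:-→d22:-→d23:-→d24:-→d25:-→d26:-→d27:-→d28:-→d29:-→d30:-→d31:-→d32:H1 -> H1
  add 208.39.95.0/24 -> H3 at depth 24
  - 175.0.0.0/8 clear@8
  add 175.183.0.0/16 -> H0 at depth 16
  add 175.183.80.0/20 -> H2 at depth 20
  - 104.98.235.8/32 clear@32
  add 175.183.88.109/32 -> H3 at depth 32
  - 175.183.80.0/20 clear@20
  add 0.0.0.0/0 -> H4 at depth 0
  lookup 175.183.88.109: bits 10101111101101110101100001101101 walk d0:H4→d1:-→d2:-→d3:-→d4:-→d5:-→d6:-→d7:-→d8:-→d9:-→d10:-→d11:-→d12:-→d13:-→d14:-→d15:-→d16:H0→d17:-→d18:-→d19:-→d20:-→d21:-→d22:-→d23:-→d24:-→d25:-→d26:-→d27:-→d28:-→d29:-→d30:-→d31:-→d32:H3 -> H3
  lookup 161.25.228.65: bits 1010 walk d0:H4→d1:-→d2:-→d3:-→d4:- -> H4
  lookup 208.39.95.0: bits 110100000010011101011111 walk d0:H4→d1:-→d2:-→d3:-→d4:-→d5:-→d6:-→d7:-→d8:-→d9:-→d10:-→d11:-→d12:-→d13:-→d14:-→d15:-→d16:-→d17:-→d18:-→d19:-→d20:-→d21:-→d22:-→d23:-→d24:H3 -> H3
  lookup 175.183.88.109: bits 10101111101101110101100001101101 walk d0:H4→d1:-→d2:-→d3:-→d4:-→d5:-→d6:-→d7:-→d8:-→d9:-→d10:-→d11:-→d12:-→d13:-→d14:-→d15:-→d16:H0→d17:-→d18:-→d19:-→d20:-→d21:-→d22:-→d23:-→d24:-→d25:-→d26:-→d27:-→d28:-→d29:-→d30:-→d31:-→d32:H3 -> H3
  add 175.183.88.109/32 -> H2 at depth 32
  lookup 208.39.95.8: bits 110100000010011101011111 walk d0:H4→d1:-→d2:-→d3:-→d4:-→d5:-→d6:-→d7:-→d8:-→d9:-→d10:-→d11:-→d12:-→d13:-→d14:-→d15:-→d16:-→d17:-→d18:-→d19:-→d20:-→d21:-→d22:-→d23:-→d24:H3 -> H3
  - 208.39.95.0/24 clear@24
  lookup 175.183.88.109: bits 10101111101101110101100001101101 walk d0:H4→d1:-→d2:-→d3:-→d4:-→d5:-→d6:-→d7:-→d8:-→d9:-→d10:-→d11:-→d12:-→d13:-→d14:-→d15:-→d16:H0→d17:-→d18:-→d19:-→d20:-→d21:-→d22:-→d23:-→d24:-→d25:-→d26:-→d27:-→d28:-→d29:-→d30:-→d31:-→d32:H2 -> H2
  - 175.183.0.0/16 clear@16
  - 175.183.88.109/32 clear@32
  lookup 46.139.12.226: bits 0 walk d0:H4→d1:- -> H4
  - 0.0.0.0/0 clear@0
  add 208.39.95.224/32 -> H3 at depth 32

== LOOKUPS ==
["H4","H1","H3","H4","H3","H3","H3","H2","H4"]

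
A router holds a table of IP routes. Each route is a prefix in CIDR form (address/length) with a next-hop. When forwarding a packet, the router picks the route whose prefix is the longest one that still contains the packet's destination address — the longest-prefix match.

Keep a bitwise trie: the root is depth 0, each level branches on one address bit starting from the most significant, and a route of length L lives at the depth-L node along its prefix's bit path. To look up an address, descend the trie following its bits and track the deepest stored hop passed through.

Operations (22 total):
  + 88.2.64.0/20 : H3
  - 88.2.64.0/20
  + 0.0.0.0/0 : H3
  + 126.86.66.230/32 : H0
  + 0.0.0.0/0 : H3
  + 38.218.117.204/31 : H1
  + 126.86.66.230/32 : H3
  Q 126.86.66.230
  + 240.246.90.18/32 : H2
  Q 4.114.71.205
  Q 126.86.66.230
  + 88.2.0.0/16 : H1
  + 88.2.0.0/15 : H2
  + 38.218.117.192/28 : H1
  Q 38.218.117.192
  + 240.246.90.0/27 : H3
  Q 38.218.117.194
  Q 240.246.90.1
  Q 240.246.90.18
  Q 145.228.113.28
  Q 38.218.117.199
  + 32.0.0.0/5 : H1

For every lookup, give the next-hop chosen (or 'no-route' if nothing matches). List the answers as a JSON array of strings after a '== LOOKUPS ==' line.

Trace:
  add 88.2.64.0/20 -> H3 at depth 20
  - 88.2.64.0/20 clear@20
  add 0.0.0.0/0 -> H3 at depth 0
  add 126.86.66.230/32 -> H0 at depth 32
  add 0.0.0.0/0 -> H3 at depth 0
  add 38.218.117.204/31 -> H1 at depth 31
  add 126.86.66.230/32 -> H3 at depth 32
  Q 126.86.66.230: descend 01111110010101100100001011100110 ; hops seen [H3,H3] ; pick H3
  add 240.246.90.18/32 -> H2 at depth 32
  Q 4.114.71.205: descend 00 ; hops seen [H3] ; pick H3
  Q 126.86.66.230: descend 01111110010101100100001011100110 ; hops seen [H3,H3] ; pick H3
  add 88.2.0.0/16 -> H1 at depth 16
  add 88.2.0.0/15 -> H2 at depth 15
  add 38.218.117.192/28 -> H1 at depth 28
  Q 38.218.117.192: descend 0010011011011010011101011100 ; hops seen [H3,H1] ; pick H1
  add 240.246.90.0/27 -> H3 at depth 27
  Q 38.218.117.194: descend 0010011011011010011101011100 ; hops seen [H3,H1] ; pick H1
  Q 240.246.90.1: descend 111100001111011001011010000 ; hops seen [H3,H3] ; pick H3
  Q 240.246.90.18: descend 11110000111101100101101000010010 ; hops seen [H3,H3,H2] ; pick H2
  Q 145.228.113.28: descend 1 ; hops seen [H3] ; pick H3
  Q 38.218.117.199: descend 0010011011011010011101011100 ; hops seen [H3,H1] ; pick H1
  add 32.0.0.0/5 -> H1 at depth 5

== LOOKUPS ==
["H3","H3","H3","H1","H1","H3","H2","H3","H1"]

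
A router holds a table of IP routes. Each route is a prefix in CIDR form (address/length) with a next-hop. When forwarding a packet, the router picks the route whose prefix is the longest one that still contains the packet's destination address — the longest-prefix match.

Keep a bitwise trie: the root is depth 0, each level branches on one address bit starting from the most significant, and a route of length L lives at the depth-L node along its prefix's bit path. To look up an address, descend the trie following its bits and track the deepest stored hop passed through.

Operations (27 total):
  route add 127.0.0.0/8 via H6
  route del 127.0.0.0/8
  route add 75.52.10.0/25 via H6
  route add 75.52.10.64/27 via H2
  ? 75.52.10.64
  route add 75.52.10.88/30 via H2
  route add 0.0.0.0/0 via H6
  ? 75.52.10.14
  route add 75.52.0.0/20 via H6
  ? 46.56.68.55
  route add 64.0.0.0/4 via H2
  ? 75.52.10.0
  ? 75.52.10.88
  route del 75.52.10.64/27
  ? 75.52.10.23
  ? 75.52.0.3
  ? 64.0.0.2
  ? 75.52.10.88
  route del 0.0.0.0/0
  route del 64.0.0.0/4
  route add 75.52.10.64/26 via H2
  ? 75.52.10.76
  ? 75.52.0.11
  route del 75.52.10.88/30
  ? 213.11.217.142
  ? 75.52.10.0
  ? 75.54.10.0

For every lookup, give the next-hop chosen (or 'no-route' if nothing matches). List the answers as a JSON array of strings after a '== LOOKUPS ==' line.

Process each operation:
  + 127.0.0.0/8 (H6) depth=8
  - 127.0.0.0/8 clear@8
  + 75.52.10.0/25 (H6) depth=25
  + 75.52.10.64/27 (H2) depth=27
  ? 75.52.10.64  path d0:-→d1:-→d2:-→d3:-→d4:-→d5:-→d6:-→d7:-→d8:-→d9:-→d10:-→d11:-→d12:-→d13:-→d14:-→d15:-→d16:-→d17:-→d18:-→d19:-→d20:-→d21:-→d22:-→d23:-→d24:-→d25:H6→d26:-→d27:H2  best=H2
  + 75.52.10.88/30 (H2) depth=30
  + 0.0.0.0/0 (H6) depth=0
  ? 75.52.10.14  path d0:H6→d1:-→d2:-→d3:-→d4:-→d5:-→d6:-→d7:-→d8:-→d9:-→d10:-→d11:-→d12:-→d13:-→d14:-→d15:-→d16:-→d17:-→d18:-→d19:-→d20:-→d21:-→d22:-→d23:-→d24:-→d25:H6  best=H6
  + 75.52.0.0/20 (H6) depth=20
  ? 46.56.68.55  path d0:H6→d1:-  best=H6
  + 64.0.0.0/4 (H2) depth=4
  ? 75.52.10.0  path d0:H6→d1:-→d2:-→d3:-→d4:H2→d5:-→d6:-→d7:-→d8:-→d9:-→d10:-→d11:-→d12:-→d13:-→d14:-→d15:-→d16:-→d17:-→d18:-→d19:-→d20:H6→d21:-→d22:-→d23:-→d24:-→d25:H6  best=H6
  ? 75.52.10.88  path d0:H6→d1:-→d2:-→d3:-→d4:H2→d5:-→d6:-→d7:-→d8:-→d9:-→d10:-→d11:-→d12:-→d13:-→d14:-→d15:-→d16:-→d17:-→d18:-→d19:-→d20:H6→d21:-→d22:-→d23:-→d24:-→d25:H6→d26:-→d27:H2→d28:-→d29:-→d30:H2  best=H2
  - 75.52.10.64/27 clear@27
  ? 75.52.10.23  path d0:H6→d1:-→d2:-→d3:-→d4:H2→d5:-→d6:-→d7:-→d8:-→d9:-→d10:-→d11:-→d12:-→d13:-→d14:-→d15:-→d16:-→d17:-→d18:-→d19:-→d20:H6→d21:-→d22:-→d23:-→d24:-→d25:H6  best=H6
  ? 75.52.0.3  path d0:H6→d1:-→d2:-→d3:-→d4:H2→d5:-→d6:-→d7:-→d8:-→d9:-→d10:-→d11:-→d12:-→d13:-→d14:-→d15:-→d16:-→d17:-→d18:-→d19:-→d20:H6  best=H6
  ? 64.0.0.2  path d0:H6→d1:-→d2:-→d3:-→d4:H2  best=H2
  ? 75.52.10.88  path d0:H6→d1:-→d2:-→d3:-→d4:H2→d5:-→d6:-→d7:-→d8:-→d9:-→d10:-→d11:-→d12:-→d13:-→d14:-→d15:-→d16:-→d17:-→d18:-→d19:-→d20:H6→d21:-→d22:-→d23:-→d24:-→d25:H6→d26:-→d27:-→d28:-→d29:-→d30:H2  best=H2
  - 0.0.0.0/0 clear@0
  - 64.0.0.0/4 clear@4
  + 75.52.10.64/26 (H2) depth=26
  ? 75.52.10.76  path d0:-→d1:-→d2:-→d3:-→d4:-→d5:-→d6:-→d7:-→d8:-→d9:-→d10:-→d11:-→d12:-→d13:-→d14:-→d15:-→d16:-→d17:-→d18:-→d19:-→d20:H6→d21:-→d22:-→d23:-→d24:-→d25:H6→d26:H2→d27:-  best=H2
  ? 75.52.0.11  path d0:-→d1:-→d2:-→d3:-→d4:-→d5:-→d6:-→d7:-→d8:-→d9:-→d10:-→d11:-→d12:-→d13:-→d14:-→d15:-→d16:-→d17:-→d18:-→d19:-→d20:H6  best=H6
  - 75.52.10.88/30 clear@30
  ? 213.11.217.142  path d0:-  best=no-route
  ? 75.52.10.0  path d0:-→d1:-→d2:-→d3:-→d4:-→d5:-→d6:-→d7:-→d8:-→d9:-→d10:-→d11:-→d12:-→d13:-→d14:-→d15:-→d16:-→d17:-→d18:-→d19:-→d20:H6→d21:-→d22:-→d23:-→d24:-→d25:H6  best=H6
  ? 75.54.10.0  path d0:-→d1:-→d2:-→d3:-→d4:-→d5:-→d6:-→d7:-→d8:-→d9:-→d10:-→d11:-→d12:-→d13:-→d14:-  best=no-route

== LOOKUPS ==
["H2","H6","H6","H6","H2","H6","H6","H2","H2","H2","H6","no-route","H6","no-route"]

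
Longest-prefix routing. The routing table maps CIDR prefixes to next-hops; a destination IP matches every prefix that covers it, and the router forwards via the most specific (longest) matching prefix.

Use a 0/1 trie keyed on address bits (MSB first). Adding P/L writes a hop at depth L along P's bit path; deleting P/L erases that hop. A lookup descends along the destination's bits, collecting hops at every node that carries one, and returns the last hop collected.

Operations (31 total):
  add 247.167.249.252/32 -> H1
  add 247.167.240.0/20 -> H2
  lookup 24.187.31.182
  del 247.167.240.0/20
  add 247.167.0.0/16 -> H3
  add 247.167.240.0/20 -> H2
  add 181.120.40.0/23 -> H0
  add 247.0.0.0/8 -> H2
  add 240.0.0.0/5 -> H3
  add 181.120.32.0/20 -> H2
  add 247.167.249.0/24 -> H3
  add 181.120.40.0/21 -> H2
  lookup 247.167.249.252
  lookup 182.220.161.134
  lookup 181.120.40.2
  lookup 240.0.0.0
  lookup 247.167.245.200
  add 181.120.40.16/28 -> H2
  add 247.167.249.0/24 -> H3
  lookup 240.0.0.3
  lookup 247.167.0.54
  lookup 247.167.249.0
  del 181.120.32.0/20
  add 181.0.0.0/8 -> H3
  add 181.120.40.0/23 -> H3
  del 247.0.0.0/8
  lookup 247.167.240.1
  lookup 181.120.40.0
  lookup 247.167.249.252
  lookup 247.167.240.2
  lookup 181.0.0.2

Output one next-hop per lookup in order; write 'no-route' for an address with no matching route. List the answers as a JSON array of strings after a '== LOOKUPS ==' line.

Trace:
  + 247.167.249.252/32 (H1) depth=32
  + 247.167.240.0/20 (H2) depth=20
  ? 24.187.31.182  path d0:-  best=no-route
  - 247.167.240.0/20 clear@20
  + 247.167.0.0/16 (H3) depth=16
  + 247.167.240.0/20 (H2) depth=20
  + 181.120.40.0/23 (H0) depth=23
  + 247.0.0.0/8 (H2) depth=8
  + 240.0.0.0/5 (H3) depth=5
  + 181.120.32.0/20 (H2) depth=20
  + 247.167.249.0/24 (H3) depth=24
  + 181.120.40.0/21 (H2) depth=21
  ? 247.167.249.252  path d0:-→d1:-→d2:-→d3:-→d4:-→d5:H3→d6:-→d7:-→d8:H2→d9:-→d10:-→d11:-→d12:-→d13:-→d14:-→d15:-→d16:H3→d17:-→d18:-→d19:-→d20:H2→d21:-→d22:-→d23:-→d24:H3→d25:-→d26:-→d27:-→d28:-→d29:-→d30:-→d31:-→d32:H1  best=H1
  ? 182.220.161.134  path d0:-→d1:-→d2:-→d3:-→d4:-→d5:-→d6:-  best=no-route
  ? 181.120.40.2  path d0:-→d1:-→d2:-→d3:-→d4:-→d5:-→d6:-→d7:-→d8:-→d9:-→d10:-→d11:-→d12:-→d13:-→d14:-→d15:-→d16:-→d17:-→d18:-→d19:-→d20:H2→d21:H2→d22:-→d23:H0  best=H0
  ? 240.0.0.0  path d0:-→d1:-→d2:-→d3:-→d4:-→d5:H3  best=H3
  ? 247.167.245.200  path d0:-→d1:-→d2:-→d3:-→d4:-→d5:H3→d6:-→d7:-→d8:H2→d9:-→d10:-→d11:-→d12:-→d13:-→d14:-→d15:-→d16:H3→d17:-→d18:-→d19:-→d20:H2  best=H2
  + 181.120.40.16/28 (H2) depth=28
  + 247.167.249.0/24 (H3) depth=24
  ? 240.0.0.3  path d0:-→d1:-→d2:-→d3:-→d4:-→d5:H3  best=H3
  ? 247.167.0.54  path d0:-→d1:-→d2:-→d3:-→d4:-→d5:H3→d6:-→d7:-→d8:H2→d9:-→d10:-→d11:-→d12:-→d13:-→d14:-→d15:-→d16:H3  best=H3
  ? 247.167.249.0  path d0:-→d1:-→d2:-→d3:-→d4:-→d5:H3→d6:-→d7:-→d8:H2→d9:-→d10:-→d11:-→d12:-→d13:-→d14:-→d15:-→d16:H3→d17:-→d18:-→d19:-→d20:H2→d21:-→d22:-→d23:-→d24:H3  best=H3
  - 181.120.32.0/20 clear@20
  + 181.0.0.0/8 (H3) depth=8
  + 181.120.40.0/23 (H3) depth=23
  - 247.0.0.0/8 clear@8
  ? 247.167.240.1  path d0:-→d1:-→d2:-→d3:-→d4:-→d5:H3→d6:-→d7:-→d8:-→d9:-→d10:-→d11:-→d12:-→d13:-→d14:-→d15:-→d16:H3→d17:-→d18:-→d19:-→d20:H2  best=H2
  ? 181.120.40.0  path d0:-→d1:-→d2:-→d3:-→d4:-→d5:-→d6:-→d7:-→d8:H3→d9:-→d10:-→d11:-→d12:-→d13:-→d14:-→d15:-→d16:-→d17:-→d18:-→d19:-→d20:-→d21:H2→d22:-→d23:H3→d24:-→d25:-→d26:-→d27:-  best=H3
  ? 247.167.249.252  path d0:-→d1:-→d2:-→d3:-→d4:-→d5:H3→d6:-→d7:-→d8:-→d9:-→d10:-→d11:-→d12:-→d13:-→d14:-→d15:-→d16:H3→d17:-→d18:-→d19:-→d20:H2→d21:-→d22:-→d23:-→d24:H3→d25:-→d26:-→d27:-→d28:-→d29:-→d30:-→d31:-→d32:H1  best=H1
  ? 247.167.240.2  path d0:-→d1:-→d2:-→d3:-→d4:-→d5:H3→d6:-→d7:-→d8:-→d9:-→d10:-→d11:-→d12:-→d13:-→d14:-→d15:-→d16:H3→d17:-→d18:-→d19:-→d20:H2  best=H2
  ? 181.0.0.2  path d0:-→d1:-→d2:-→d3:-→d4:-→d5:-→d6:-→d7:-→d8:H3→d9:-  best=H3

== LOOKUPS ==
["no-route","H1","no-route","H0","H3","H2","H3","H3","H3","H2","H3","H1","H2","H3"]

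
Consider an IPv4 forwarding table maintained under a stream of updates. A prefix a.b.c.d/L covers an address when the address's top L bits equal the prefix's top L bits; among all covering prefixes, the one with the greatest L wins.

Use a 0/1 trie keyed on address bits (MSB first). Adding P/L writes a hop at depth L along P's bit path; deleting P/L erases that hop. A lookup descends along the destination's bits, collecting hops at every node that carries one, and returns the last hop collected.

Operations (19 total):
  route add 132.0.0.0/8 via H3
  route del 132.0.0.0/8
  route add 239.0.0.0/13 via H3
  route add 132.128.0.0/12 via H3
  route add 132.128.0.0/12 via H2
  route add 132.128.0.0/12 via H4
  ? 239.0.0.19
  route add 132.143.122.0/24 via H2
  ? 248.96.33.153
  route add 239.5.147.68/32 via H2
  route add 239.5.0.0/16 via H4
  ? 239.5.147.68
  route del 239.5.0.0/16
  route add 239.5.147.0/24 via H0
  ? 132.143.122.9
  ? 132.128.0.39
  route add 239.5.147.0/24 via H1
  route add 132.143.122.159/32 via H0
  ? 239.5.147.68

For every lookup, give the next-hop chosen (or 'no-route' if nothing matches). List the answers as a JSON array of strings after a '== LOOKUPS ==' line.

Trace:
  + 132.0.0.0/8 (H3) depth=8
  - 132.0.0.0/8 clear@8
  + 239.0.0.0/13 (H3) depth=13
  + 132.128.0.0/12 (H3) depth=12
  + 132.128.0.0/12 (H2) depth=12
  + 132.128.0.0/12 (H4) depth=12
  Q 239.0.0.19: descend 1110111100000 ; hops seen [H3] ; pick H3
  + 132.143.122.0/24 (H2) depth=24
  Q 248.96.33.153: descend 111 ; hops seen [∅] ; pick no-route
  + 239.5.147.68/32 (H2) depth=32
  + 239.5.0.0/16 (H4) depth=16
  Q 239.5.147.68: descend 11101111000001011001001101000100 ; hops seen [H3,H4,H2] ; pick H2
  - 239.5.0.0/16 clear@16
  + 239.5.147.0/24 (H0) depth=24
  Q 132.143.122.9: descend 100001001000111101111010 ; hops seen [H4,H2] ; pick H2
  Q 132.128.0.39: descend 100001001000 ; hops seen [H4] ; pick H4
  + 239.5.147.0/24 (H1) depth=24
  + 132.143.122.159/32 (H0) depth=32
  Q 239.5.147.68: descend 11101111000001011001001101000100 ; hops seen [H3,H1,H2] ; pick H2

== LOOKUPS ==
["H3","no-route","H2","H2","H4","H2"]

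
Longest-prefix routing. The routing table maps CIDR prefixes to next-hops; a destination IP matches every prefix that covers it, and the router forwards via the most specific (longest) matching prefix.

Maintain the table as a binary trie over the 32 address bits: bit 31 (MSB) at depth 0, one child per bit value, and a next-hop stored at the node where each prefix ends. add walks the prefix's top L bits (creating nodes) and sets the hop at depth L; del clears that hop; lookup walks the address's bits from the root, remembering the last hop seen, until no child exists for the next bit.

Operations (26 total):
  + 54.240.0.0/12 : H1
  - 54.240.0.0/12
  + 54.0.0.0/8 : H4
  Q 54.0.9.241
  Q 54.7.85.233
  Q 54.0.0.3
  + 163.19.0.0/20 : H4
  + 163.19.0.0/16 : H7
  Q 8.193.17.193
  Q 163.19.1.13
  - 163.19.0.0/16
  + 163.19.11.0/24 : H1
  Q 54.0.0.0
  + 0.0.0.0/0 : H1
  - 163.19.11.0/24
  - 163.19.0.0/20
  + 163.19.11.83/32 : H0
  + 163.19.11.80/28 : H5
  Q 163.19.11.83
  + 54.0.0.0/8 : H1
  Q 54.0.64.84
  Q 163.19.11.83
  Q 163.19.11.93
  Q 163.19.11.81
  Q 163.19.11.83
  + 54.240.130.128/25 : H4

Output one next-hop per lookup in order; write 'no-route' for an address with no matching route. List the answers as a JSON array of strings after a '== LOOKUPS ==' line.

Trace:
  add 54.240.0.0/12 -> H1 at depth 12
  del 54.240.0.0/12 (clear depth 12)
  add 54.0.0.0/8 -> H4 at depth 8
  lookup 54.0.9.241: bits 00110110 walk d0:-→d1:-→d2:-→d3:-→d4:-→d5:-→d6:-→d7:-→d8:H4 -> H4
  lookup 54.7.85.233: bits 00110110 walk d0:-→d1:-→d2:-→d3:-→d4:-→d5:-→d6:-→d7:-→d8:H4 -> H4
  lookup 54.0.0.3: bits 00110110 walk d0:-→d1:-→d2:-→d3:-→d4:-→d5:-→d6:-→d7:-→d8:H4 -> H4
  add 163.19.0.0/20 -> H4 at depth 20
  add 163.19.0.0/16 -> H7 at depth 16
  lookup 8.193.17.193: bits 00 walk d0:-→d1:-→d2:- -> no-route
  lookup 163.19.1.13: bits 10100011000100110000 walk d0:-→d1:-→d2:-→d3:-→d4:-→d5:-→d6:-→d7:-→d8:-→d9:-→d10:-→d11:-→d12:-→d13:-→d14:-→d15:-→d16:H7→d17:-→d18:-→d19:-→d20:H4 -> H4
  del 163.19.0.0/16 (clear depth 16)
  add 163.19.11.0/24 -> H1 at depth 24
  lookup 54.0.0.0: bits 00110110 walk d0:-→d1:-→d2:-→d3:-→d4:-→d5:-→d6:-→d7:-→d8:H4 -> H4
  add 0.0.0.0/0 -> H1 at depth 0
  del 163.19.11.0/24 (clear depth 24)
  del 163.19.0.0/20 (clear depth 20)
  add 163.19.11.83/32 -> H0 at depth 32
  add 163.19.11.80/28 -> H5 at depth 28
  lookup 163.19.11.83: bits 10100011000100110000101101010011 walk d0:H1→d1:-→d2:-→d3:-→d4:-→d5:-→d6:-→d7:-→d8:-→d9:-→d10:-→d11:-→d12:-→d13:-→d14:-→d15:-→d16:-→d17:-→d18:-→d19:-→d20:-→d21:-→d22:-→d23:-→d24:-→d25:-→d26:-→d27:-→d28:H5→d29:-→d30:-→d31:-→d32:H0 -> H0
  add 54.0.0.0/8 -> H1 at depth 8
  lookup 54.0.64.84: bits 00110110 walk d0:H1→d1:-→d2:-→d3:-→d4:-→d5:-→d6:-→d7:-→d8:H1 -> H1
  lookup 163.19.11.83: bits 10100011000100110000101101010011 walk d0:H1→d1:-→d2:-→d3:-→d4:-→d5:-→d6:-→d7:-→d8:-→d9:-→d10:-→d11:-→d12:-→d13:-→d14:-→d15:-→d16:-→d17:-→d18:-→d19:-→d20:-→d21:-→d22:-→d23:-→d24:-→d25:-→d26:-→d27:-→d28:H5→d29:-→d30:-→d31:-→d32:H0 -> H0
  lookup 163.19.11.93: bits 1010001100010011000010110101 walk d0:H1→d1:-→d2:-→d3:-→d4:-→d5:-→d6:-→d7:-→d8:-→d9:-→d10:-→d11:-→d12:-→d13:-→d14:-→d15:-→d16:-→d17:-→d18:-→d19:-→d20:-→d21:-→d22:-→d23:-→d24:-→d25:-→d26:-→d27:-→d28:H5 -> H5
  lookup 163.19.11.81: bits 101000110001001100001011010100 walk d0:H1→d1:-→d2:-→d3:-→d4:-→d5:-→d6:-→d7:-→d8:-→d9:-→d10:-→d11:-→d12:-→d13:-→d14:-→d15:-→d16:-→d17:-→d18:-→d19:-→d20:-→d21:-→d22:-→d23:-→d24:-→d25:-→d26:-→d27:-→d28:H5→d29:-→d30:- -> H5
  lookup 163.19.11.83: bits 10100011000100110000101101010011 walk d0:H1→d1:-→d2:-→d3:-→d4:-→d5:-→d6:-→d7:-→d8:-→d9:-→d10:-→d11:-→d12:-→d13:-→d14:-→d15:-→d16:-→d17:-→d18:-→d19:-→d20:-→d21:-→d22:-→d23:-→d24:-→d25:-→d26:-→d27:-→d28:H5→d29:-→d30:-→d31:-→d32:H0 -> H0
  add 54.240.130.128/25 -> H4 at depth 25

== LOOKUPS ==
["H4","H4","H4","no-route","H4","H4","H0","H1","H0","H5","H5","H0"]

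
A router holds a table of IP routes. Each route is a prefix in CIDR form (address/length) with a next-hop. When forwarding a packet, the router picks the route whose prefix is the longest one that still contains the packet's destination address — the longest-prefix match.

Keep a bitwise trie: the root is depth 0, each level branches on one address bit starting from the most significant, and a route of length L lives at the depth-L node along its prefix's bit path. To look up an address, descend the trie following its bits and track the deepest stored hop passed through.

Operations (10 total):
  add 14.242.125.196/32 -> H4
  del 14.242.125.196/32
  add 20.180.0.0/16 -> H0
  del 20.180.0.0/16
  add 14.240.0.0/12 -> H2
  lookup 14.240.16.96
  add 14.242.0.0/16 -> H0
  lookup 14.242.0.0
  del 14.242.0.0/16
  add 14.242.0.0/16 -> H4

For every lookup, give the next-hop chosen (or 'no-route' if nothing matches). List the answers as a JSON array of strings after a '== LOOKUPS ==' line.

Apply in order:
  add 14.242.125.196/32 -> H4 at depth 32
  - 14.242.125.196/32 clear@32
  add 20.180.0.0/16 -> H0 at depth 16
  - 20.180.0.0/16 clear@16
  add 14.240.0.0/12 -> H2 at depth 12
  lookup 14.240.16.96: bits 00001110111100 walk d0:-→d1:-→d2:-→d3:-→d4:-→d5:-→d6:-→d7:-→d8:-→d9:-→d10:-→d11:-→d12:H2→d13:-→d14:- -> H2
  add 14.242.0.0/16 -> H0 at depth 16
  lookup 14.242.0.0: bits 00001110111100100 walk d0:-→d1:-→d2:-→d3:-→d4:-→d5:-→d6:-→d7:-→d8:-→d9:-→d10:-→d11:-→d12:H2→d13:-→d14:-→d15:-→d16:H0→d17:- -> H0
  - 14.242.0.0/16 clear@16
  add 14.242.0.0/16 -> H4 at depth 16

== LOOKUPS ==
["H2","H0"]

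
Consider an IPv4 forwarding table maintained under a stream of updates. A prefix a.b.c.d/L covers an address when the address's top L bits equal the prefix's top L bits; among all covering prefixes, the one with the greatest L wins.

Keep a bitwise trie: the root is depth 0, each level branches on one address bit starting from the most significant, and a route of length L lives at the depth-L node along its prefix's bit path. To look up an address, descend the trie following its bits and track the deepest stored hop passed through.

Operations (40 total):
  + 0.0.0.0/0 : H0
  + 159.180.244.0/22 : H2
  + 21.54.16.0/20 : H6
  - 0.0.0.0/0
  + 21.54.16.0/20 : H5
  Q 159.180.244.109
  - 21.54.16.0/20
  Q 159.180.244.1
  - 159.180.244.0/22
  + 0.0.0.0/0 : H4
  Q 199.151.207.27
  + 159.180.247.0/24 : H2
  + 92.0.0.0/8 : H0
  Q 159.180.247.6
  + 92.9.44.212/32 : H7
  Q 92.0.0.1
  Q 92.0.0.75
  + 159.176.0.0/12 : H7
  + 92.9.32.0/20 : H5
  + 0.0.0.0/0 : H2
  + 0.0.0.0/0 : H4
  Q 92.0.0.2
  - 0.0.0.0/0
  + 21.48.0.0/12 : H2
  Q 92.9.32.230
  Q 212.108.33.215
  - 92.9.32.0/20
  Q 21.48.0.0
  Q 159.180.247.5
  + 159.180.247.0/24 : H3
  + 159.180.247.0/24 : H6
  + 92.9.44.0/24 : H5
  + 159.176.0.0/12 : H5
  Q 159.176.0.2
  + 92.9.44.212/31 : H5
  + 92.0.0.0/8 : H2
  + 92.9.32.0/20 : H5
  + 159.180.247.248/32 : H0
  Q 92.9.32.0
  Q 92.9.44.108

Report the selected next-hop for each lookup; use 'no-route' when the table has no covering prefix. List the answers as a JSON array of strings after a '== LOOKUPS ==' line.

Apply in order:
  add 0.0.0.0/0 -> H0 at depth 0
  add 159.180.244.0/22 -> H2 at depth 22
  add 21.54.16.0/20 -> H6 at depth 20
  del 0.0.0.0/0 (clear depth 0)
  add 21.54.16.0/20 -> H5 at depth 20
  Q 159.180.244.109: descend 1001111110110100111101 ; hops seen [H2] ; pick H2
  del 21.54.16.0/20 (clear depth 20)
  Q 159.180.244.1: descend 1001111110110100111101 ; hops seen [H2] ; pick H2
  del 159.180.244.0/22 (clear depth 22)
  add 0.0.0.0/0 -> H4 at depth 0
  Q 199.151.207.27: descend 1 ; hops seen [H4] ; pick H4
  add 159.180.247.0/24 -> H2 at depth 24
  add 92.0.0.0/8 -> H0 at depth 8
  Q 159.180.247.6: descend 100111111011010011110111 ; hops seen [H4,H2] ; pick H2
  add 92.9.44.212/32 -> H7 at depth 32
  Q 92.0.0.1: descend 010111000000 ; hops seen [H4,H0] ; pick H0
  Q 92.0.0.75: descend 010111000000 ; hops seen [H4,H0] ; pick H0
  add 159.176.0.0/12 -> H7 at depth 12
  add 92.9.32.0/20 -> H5 at depth 20
  add 0.0.0.0/0 -> H2 at depth 0
  add 0.0.0.0/0 -> H4 at depth 0
  Q 92.0.0.2: descend 010111000000 ; hops seen [H4,H0] ; pick H0
  del 0.0.0.0/0 (clear depth 0)
  add 21.48.0.0/12 -> H2 at depth 12
  Q 92.9.32.230: descend 01011100000010010010 ; hops seen [H0,H5] ; pick H5
  Q 212.108.33.215: descend 1 ; hops seen [∅] ; pick no-route
  del 92.9.32.0/20 (clear depth 20)
  Q 21.48.0.0: descend 0001010100110 ; hops seen [H2] ; pick H2
  Q 159.180.247.5: descend 100111111011010011110111 ; hops seen [H7,H2] ; pick H2
  add 159.180.247.0/24 -> H3 at depth 24
  add 159.180.247.0/24 -> H6 at depth 24
  add 92.9.44.0/24 -> H5 at depth 24
  add 159.176.0.0/12 -> H5 at depth 12
  Q 159.176.0.2: descend 1001111110110 ; hops seen [H5] ; pick H5
  add 92.9.44.212/31 -> H5 at depth 31
  add 92.0.0.0/8 -> H2 at depth 8
  add 92.9.32.0/20 -> H5 at depth 20
  add 159.180.247.248/32 -> H0 at depth 32
  Q 92.9.32.0: descend 01011100000010010010 ; hops seen [H2,H5] ; pick H5
  Q 92.9.44.108: descend 010111000000100100101100 ; hops seen [H2,H5,H5] ; pick H5

== LOOKUPS ==
["H2","H2","H4","H2","H0","H0","H0","H5","no-route","H2","H2","H5","H5","H5"]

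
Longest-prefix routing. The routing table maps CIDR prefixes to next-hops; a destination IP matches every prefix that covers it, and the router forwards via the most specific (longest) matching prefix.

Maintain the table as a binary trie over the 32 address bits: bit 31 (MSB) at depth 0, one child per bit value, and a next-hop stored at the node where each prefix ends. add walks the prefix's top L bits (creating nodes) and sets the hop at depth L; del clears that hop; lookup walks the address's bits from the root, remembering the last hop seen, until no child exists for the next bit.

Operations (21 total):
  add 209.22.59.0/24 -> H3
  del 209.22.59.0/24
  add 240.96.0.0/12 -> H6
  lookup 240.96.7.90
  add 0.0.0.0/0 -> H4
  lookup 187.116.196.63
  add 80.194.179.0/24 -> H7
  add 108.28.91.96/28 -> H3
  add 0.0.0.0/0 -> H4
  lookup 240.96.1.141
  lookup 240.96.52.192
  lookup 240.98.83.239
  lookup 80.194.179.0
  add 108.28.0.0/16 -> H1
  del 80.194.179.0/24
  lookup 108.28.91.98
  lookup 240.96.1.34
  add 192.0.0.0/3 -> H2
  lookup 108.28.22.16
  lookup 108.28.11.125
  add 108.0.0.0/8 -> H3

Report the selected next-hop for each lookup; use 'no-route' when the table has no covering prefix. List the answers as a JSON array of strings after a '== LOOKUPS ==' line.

Apply in order:
  + 209.22.59.0/24 (H3) depth=24
  - 209.22.59.0/24 clear@24
  + 240.96.0.0/12 (H6) depth=12
  Q 240.96.7.90: descend 111100000110 ; hops seen [H6] ; pick H6
  + 0.0.0.0/0 (H4) depth=0
  Q 187.116.196.63: descend 1 ; hops seen [H4] ; pick H4
  + 80.194.179.0/24 (H7) depth=24
  + 108.28.91.96/28 (H3) depth=28
  + 0.0.0.0/0 (H4) depth=0
  Q 240.96.1.141: descend 111100000110 ; hops seen [H4,H6] ; pick H6
  Q 240.96.52.192: descend 111100000110 ; hops seen [H4,H6] ; pick H6
  Q 240.98.83.239: descend 111100000110 ; hops seen [H4,H6] ; pick H6
  Q 80.194.179.0: descend 010100001100001010110011 ; hops seen [H4,H7] ; pick H7
  + 108.28.0.0/16 (H1) depth=16
  - 80.194.179.0/24 clear@24
  Q 108.28.91.98: descend 0110110000011100010110110110 ; hops seen [H4,H1,H3] ; pick H3
  Q 240.96.1.34: descend 111100000110 ; hops seen [H4,H6] ; pick H6
  + 192.0.0.0/3 (H2) depth=3
  Q 108.28.22.16: descend 01101100000111000 ; hops seen [H4,H1] ; pick H1
  Q 108.28.11.125: descend 01101100000111000 ; hops seen [H4,H1] ; pick H1
  + 108.0.0.0/8 (H3) depth=8

== LOOKUPS ==
["H6","H4","H6","H6","H6","H7","H3","H6","H1","H1"]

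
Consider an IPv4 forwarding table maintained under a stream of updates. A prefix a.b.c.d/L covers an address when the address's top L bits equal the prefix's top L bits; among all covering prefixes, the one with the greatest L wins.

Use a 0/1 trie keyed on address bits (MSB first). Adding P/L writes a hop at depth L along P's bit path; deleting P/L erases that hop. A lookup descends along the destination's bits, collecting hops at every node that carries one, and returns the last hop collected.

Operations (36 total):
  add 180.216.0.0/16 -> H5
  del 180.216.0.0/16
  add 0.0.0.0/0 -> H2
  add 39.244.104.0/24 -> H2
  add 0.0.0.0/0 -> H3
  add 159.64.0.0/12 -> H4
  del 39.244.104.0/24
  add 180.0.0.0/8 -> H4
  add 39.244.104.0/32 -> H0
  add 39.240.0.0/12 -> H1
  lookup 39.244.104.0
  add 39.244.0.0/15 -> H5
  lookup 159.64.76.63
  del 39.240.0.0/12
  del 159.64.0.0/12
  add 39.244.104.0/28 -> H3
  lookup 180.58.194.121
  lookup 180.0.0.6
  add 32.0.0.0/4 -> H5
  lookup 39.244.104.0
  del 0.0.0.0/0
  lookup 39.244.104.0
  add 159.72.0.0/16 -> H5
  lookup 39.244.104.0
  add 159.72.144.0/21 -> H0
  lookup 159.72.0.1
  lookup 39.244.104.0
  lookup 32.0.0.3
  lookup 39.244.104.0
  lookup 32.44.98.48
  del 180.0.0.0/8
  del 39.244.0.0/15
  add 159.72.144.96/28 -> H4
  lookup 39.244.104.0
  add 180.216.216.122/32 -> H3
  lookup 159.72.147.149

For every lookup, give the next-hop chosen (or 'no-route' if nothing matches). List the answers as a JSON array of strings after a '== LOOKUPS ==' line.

Process each operation:
  + 180.216.0.0/16 (H5) depth=16
  del 180.216.0.0/16 (clear depth 16)
  + 0.0.0.0/0 (H2) depth=0
  + 39.244.104.0/24 (H2) depth=24
  + 0.0.0.0/0 (H3) depth=0
  + 159.64.0.0/12 (H4) depth=12
  del 39.244.104.0/24 (clear depth 24)
  + 180.0.0.0/8 (H4) depth=8
  + 39.244.104.0/32 (H0) depth=32
  + 39.240.0.0/12 (H1) depth=12
  Q 39.244.104.0: descend 00100111111101000110100000000000 ; hops seen [H3,H1,H0] ; pick H0
  + 39.244.0.0/15 (H5) depth=15
  Q 159.64.76.63: descend 100111110100 ; hops seen [H3,H4] ; pick H4
  del 39.240.0.0/12 (clear depth 12)
  del 159.64.0.0/12 (clear depth 12)
  + 39.244.104.0/28 (H3) depth=28
  Q 180.58.194.121: descend 10110100 ; hops seen [H3,H4] ; pick H4
  Q 180.0.0.6: descend 10110100 ; hops seen [H3,H4] ; pick H4
  + 32.0.0.0/4 (H5) depth=4
  Q 39.244.104.0: descend 00100111111101000110100000000000 ; hops seen [H3,H5,H5,H3,H0] ; pick H0
  del 0.0.0.0/0 (clear depth 0)
  Q 39.244.104.0: descend 00100111111101000110100000000000 ; hops seen [H5,H5,H3,H0] ; pick H0
  + 159.72.0.0/16 (H5) depth=16
  Q 39.244.104.0: descend 00100111111101000110100000000000 ; hops seen [H5,H5,H3,H0] ; pick H0
  + 159.72.144.0/21 (H0) depth=21
  Q 159.72.0.1: descend 1001111101001000 ; hops seen [H5] ; pick H5
  Q 39.244.104.0: descend 00100111111101000110100000000000 ; hops seen [H5,H5,H3,H0] ; pick H0
  Q 32.0.0.3: descend 00100 ; hops seen [H5] ; pick H5
  Q 39.244.104.0: descend 00100111111101000110100000000000 ; hops seen [H5,H5,H3,H0] ; pick H0
  Q 32.44.98.48: descend 00100 ; hops seen [H5] ; pick H5
  del 180.0.0.0/8 (clear depth 8)
  del 39.244.0.0/15 (clear depth 15)
  + 159.72.144.96/28 (H4) depth=28
  Q 39.244.104.0: descend 00100111111101000110100000000000 ; hops seen [H5,H3,H0] ; pick H0
  + 180.216.216.122/32 (H3) depth=32
  Q 159.72.147.149: descend 1001111101001000100100 ; hops seen [H5,H0] ; pick H0

== LOOKUPS ==
["H0","H4","H4","H4","H0","H0","H0","H5","H0","H5","H0","H5","H0","H0"]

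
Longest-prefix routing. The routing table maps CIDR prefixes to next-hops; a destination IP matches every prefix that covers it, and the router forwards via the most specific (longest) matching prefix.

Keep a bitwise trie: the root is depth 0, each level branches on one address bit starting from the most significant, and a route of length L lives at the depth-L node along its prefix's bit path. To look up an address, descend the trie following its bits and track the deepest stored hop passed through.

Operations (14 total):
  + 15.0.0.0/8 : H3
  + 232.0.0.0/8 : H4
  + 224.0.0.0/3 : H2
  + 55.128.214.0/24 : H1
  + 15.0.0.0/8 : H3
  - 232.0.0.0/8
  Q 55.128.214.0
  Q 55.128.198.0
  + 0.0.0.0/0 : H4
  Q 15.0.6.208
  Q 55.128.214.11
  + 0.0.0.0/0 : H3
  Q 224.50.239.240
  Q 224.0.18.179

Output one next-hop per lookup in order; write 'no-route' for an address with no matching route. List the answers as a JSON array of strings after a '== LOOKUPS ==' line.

Process each operation:
  + 15.0.0.0/8 (H3) depth=8
  + 232.0.0.0/8 (H4) depth=8
  + 224.0.0.0/3 (H2) depth=3
  + 55.128.214.0/24 (H1) depth=24
  + 15.0.0.0/8 (H3) depth=8
  - 232.0.0.0/8 clear@8
  lookup 55.128.214.0: bits 001101111000000011010110 walk d0:-→d1:-→d2:-→d3:-→d4:-→d5:-→d6:-→d7:-→d8:-→d9:-→d10:-→d11:-→d12:-→d13:-→d14:-→d15:-→d16:-→d17:-→d18:-→d19:-→d20:-→d21:-→d22:-→d23:-→d24:H1 -> H1
  lookup 55.128.198.0: bits 0011011110000000110 walk d0:-→d1:-→d2:-→d3:-→d4:-→d5:-→d6:-→d7:-→d8:-→d9:-→d10:-→d11:-→d12:-→d13:-→d14:-→d15:-→d16:-→d17:-→d18:-→d19:- -> no-route
  + 0.0.0.0/0 (H4) depth=0
  lookup 15.0.6.208: bits 00001111 walk d0:H4→d1:-→d2:-→d3:-→d4:-→d5:-→d6:-→d7:-→d8:H3 -> H3
  lookup 55.128.214.11: bits 001101111000000011010110 walk d0:H4→d1:-→d2:-→d3:-→d4:-→d5:-→d6:-→d7:-→d8:-→d9:-→d10:-→d11:-→d12:-→d13:-→d14:-→d15:-→d16:-→d17:-→d18:-→d19:-→d20:-→d21:-→d22:-→d23:-→d24:H1 -> H1
  + 0.0.0.0/0 (H3) depth=0
  lookup 224.50.239.240: bits 1110 walk d0:H3→d1:-→d2:-→d3:H2→d4:- -> H2
  lookup 224.0.18.179: bits 1110 walk d0:H3→d1:-→d2:-→d3:H2→d4:- -> H2

== LOOKUPS ==
["H1","no-route","H3","H1","H2","H2"]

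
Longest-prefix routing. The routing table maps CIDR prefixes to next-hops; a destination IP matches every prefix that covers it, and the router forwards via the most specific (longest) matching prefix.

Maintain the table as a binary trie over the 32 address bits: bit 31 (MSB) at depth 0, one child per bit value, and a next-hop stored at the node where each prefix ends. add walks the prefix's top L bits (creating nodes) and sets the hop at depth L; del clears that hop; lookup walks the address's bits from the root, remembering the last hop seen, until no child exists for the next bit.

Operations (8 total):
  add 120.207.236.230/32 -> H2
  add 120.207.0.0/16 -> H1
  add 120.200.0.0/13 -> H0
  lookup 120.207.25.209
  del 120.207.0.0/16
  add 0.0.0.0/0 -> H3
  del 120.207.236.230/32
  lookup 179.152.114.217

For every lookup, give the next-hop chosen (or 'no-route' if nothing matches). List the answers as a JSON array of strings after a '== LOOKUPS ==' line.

Apply in order:
  + 120.207.236.230/32 (H2) depth=32
  + 120.207.0.0/16 (H1) depth=16
  + 120.200.0.0/13 (H0) depth=13
  ? 120.207.25.209  path d0:-→d1:-→d2:-→d3:-→d4:-→d5:-→d6:-→d7:-→d8:-→d9:-→d10:-→d11:-→d12:-→d13:H0→d14:-→d15:-→d16:H1  best=H1
  del 120.207.0.0/16 (clear depth 16)
  + 0.0.0.0/0 (H3) depth=0
  del 120.207.236.230/32 (clear depth 32)
  ? 179.152.114.217  path d0:H3  best=H3

== LOOKUPS ==
["H1","H3"]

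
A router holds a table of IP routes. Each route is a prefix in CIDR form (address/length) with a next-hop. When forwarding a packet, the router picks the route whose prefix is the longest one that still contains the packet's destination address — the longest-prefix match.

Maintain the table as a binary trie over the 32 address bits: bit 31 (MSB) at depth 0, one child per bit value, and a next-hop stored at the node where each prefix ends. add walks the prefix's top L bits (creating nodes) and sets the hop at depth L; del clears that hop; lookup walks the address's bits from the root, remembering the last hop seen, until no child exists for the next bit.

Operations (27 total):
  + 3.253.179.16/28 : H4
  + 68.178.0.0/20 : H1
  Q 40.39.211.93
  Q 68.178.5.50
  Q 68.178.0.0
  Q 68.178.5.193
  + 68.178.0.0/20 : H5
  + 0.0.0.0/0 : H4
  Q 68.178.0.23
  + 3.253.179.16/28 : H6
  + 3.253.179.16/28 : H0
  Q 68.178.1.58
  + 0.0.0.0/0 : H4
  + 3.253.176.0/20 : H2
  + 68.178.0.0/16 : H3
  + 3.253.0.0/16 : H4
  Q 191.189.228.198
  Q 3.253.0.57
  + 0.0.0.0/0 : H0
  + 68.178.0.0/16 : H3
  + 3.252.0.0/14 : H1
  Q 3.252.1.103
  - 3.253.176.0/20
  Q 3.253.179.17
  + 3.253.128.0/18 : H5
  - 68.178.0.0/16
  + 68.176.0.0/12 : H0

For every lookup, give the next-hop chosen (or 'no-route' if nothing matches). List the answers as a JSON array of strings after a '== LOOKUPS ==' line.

Trace:
  + 3.253.179.16/28 (H4) depth=28
  + 68.178.0.0/20 (H1) depth=20
  ? 40.39.211.93  path d0:-→d1:-→d2:-  best=no-route
  ? 68.178.5.50  path d0:-→d1:-→d2:-→d3:-→d4:-→d5:-→d6:-→d7:-→d8:-→d9:-→d10:-→d11:-→d12:-→d13:-→d14:-→d15:-→d16:-→d17:-→d18:-→d19:-→d20:H1  best=H1
  ? 68.178.0.0  path d0:-→d1:-→d2:-→d3:-→d4:-→d5:-→d6:-→d7:-→d8:-→d9:-→d10:-→d11:-→d12:-→d13:-→d14:-→d15:-→d16:-→d17:-→d18:-→d19:-→d20:H1  best=H1
  ? 68.178.5.193  path d0:-→d1:-→d2:-→d3:-→d4:-→d5:-→d6:-→d7:-→d8:-→d9:-→d10:-→d11:-→d12:-→d13:-→d14:-→d15:-→d16:-→d17:-→d18:-→d19:-→d20:H1  best=H1
  + 68.178.0.0/20 (H5) depth=20
  + 0.0.0.0/0 (H4) depth=0
  ? 68.178.0.23  path d0:H4→d1:-→d2:-→d3:-→d4:-→d5:-→d6:-→d7:-→d8:-→d9:-→d10:-→d11:-→d12:-→d13:-→d14:-→d15:-→d16:-→d17:-→d18:-→d19:-→d20:H5  best=H5
  + 3.253.179.16/28 (H6) depth=28
  + 3.253.179.16/28 (H0) depth=28
  ? 68.178.1.58  path d0:H4→d1:-→d2:-→d3:-→d4:-→d5:-→d6:-→d7:-→d8:-→d9:-→d10:-→d11:-→d12:-→d13:-→d14:-→d15:-→d16:-→d17:-→d18:-→d19:-→d20:H5  best=H5
  + 0.0.0.0/0 (H4) depth=0
  + 3.253.176.0/20 (H2) depth=20
  + 68.178.0.0/16 (H3) depth=16
  + 3.253.0.0/16 (H4) depth=16
  ? 191.189.228.198  path d0:H4  best=H4
  ? 3.253.0.57  path d0:H4→d1:-→d2:-→d3:-→d4:-→d5:-→d6:-→d7:-→d8:-→d9:-→d10:-→d11:-→d12:-→d13:-→d14:-→d15:-→d16:H4  best=H4
  + 0.0.0.0/0 (H0) depth=0
  + 68.178.0.0/16 (H3) depth=16
  + 3.252.0.0/14 (H1) depth=14
  ? 3.252.1.103  path d0:H0→d1:-→d2:-→d3:-→d4:-→d5:-→d6:-→d7:-→d8:-→d9:-→d10:-→d11:-→d12:-→d13:-→d14:H1→d15:-  best=H1
  - 3.253.176.0/20 clear@20
  ? 3.253.179.17  path d0:H0→d1:-→d2:-→d3:-→d4:-→d5:-→d6:-→d7:-→d8:-→d9:-→d10:-→d11:-→d12:-→d13:-→d14:H1→d15:-→d16:H4→d17:-→d18:-→d19:-→d20:-→d21:-→d22:-→d23:-→d24:-→d25:-→d26:-→d27:-→d28:H0  best=H0
  + 3.253.128.0/18 (H5) depth=18
  - 68.178.0.0/16 clear@16
  + 68.176.0.0/12 (H0) depth=12

== LOOKUPS ==
["no-route","H1","H1","H1","H5","H5","H4","H4","H1","H0"]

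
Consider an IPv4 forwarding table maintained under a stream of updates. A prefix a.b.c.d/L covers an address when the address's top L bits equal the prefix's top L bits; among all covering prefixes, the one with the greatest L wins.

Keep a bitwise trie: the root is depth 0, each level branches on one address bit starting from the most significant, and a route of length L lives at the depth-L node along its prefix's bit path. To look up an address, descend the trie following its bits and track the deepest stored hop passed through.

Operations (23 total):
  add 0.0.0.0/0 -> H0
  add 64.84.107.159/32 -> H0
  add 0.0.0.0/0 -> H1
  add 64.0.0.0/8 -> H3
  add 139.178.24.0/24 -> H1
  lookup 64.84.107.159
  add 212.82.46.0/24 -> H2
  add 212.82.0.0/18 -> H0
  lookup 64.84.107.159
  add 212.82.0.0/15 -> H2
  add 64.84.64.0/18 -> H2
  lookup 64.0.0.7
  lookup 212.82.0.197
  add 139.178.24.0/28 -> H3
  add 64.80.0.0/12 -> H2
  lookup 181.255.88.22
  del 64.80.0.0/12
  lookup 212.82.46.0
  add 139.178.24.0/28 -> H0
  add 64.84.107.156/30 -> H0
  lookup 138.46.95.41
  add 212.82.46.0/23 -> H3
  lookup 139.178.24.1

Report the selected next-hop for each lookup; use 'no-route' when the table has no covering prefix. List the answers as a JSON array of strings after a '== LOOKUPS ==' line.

Process each operation:
  add 0.0.0.0/0 -> H0 at depth 0
  add 64.84.107.159/32 -> H0 at depth 32
  add 0.0.0.0/0 -> H1 at depth 0
  add 64.0.0.0/8 -> H3 at depth 8
  add 139.178.24.0/24 -> H1 at depth 24
  ? 64.84.107.159  path d0:H1→d1:-→d2:-→d3:-→d4:-→d5:-→d6:-→d7:-→d8:H3→d9:-→d10:-→d11:-→d12:-→d13:-→d14:-→d15:-→d16:-→d17:-→d18:-→d19:-→d20:-→d21:-→d22:-→d23:-→d24:-→d25:-→d26:-→d27:-→d28:-→d29:-→d30:-→d31:-→d32:H0  best=H0
  add 212.82.46.0/24 -> H2 at depth 24
  add 212.82.0.0/18 -> H0 at depth 18
  ? 64.84.107.159  path d0:H1→d1:-→d2:-→d3:-→d4:-→d5:-→d6:-→d7:-→d8:H3→d9:-→d10:-→d11:-→d12:-→d13:-→d14:-→d15:-→d16:-→d17:-→d18:-→d19:-→d20:-→d21:-→d22:-→d23:-→d24:-→d25:-→d26:-→d27:-→d28:-→d29:-→d30:-→d31:-→d32:H0  best=H0
  add 212.82.0.0/15 -> H2 at depth 15
  add 64.84.64.0/18 -> H2 at depth 18
  ? 64.0.0.7  path d0:H1→d1:-→d2:-→d3:-→d4:-→d5:-→d6:-→d7:-→d8:H3→d9:-  best=H3
  ? 212.82.0.197  path d0:H1→d1:-→d2:-→d3:-→d4:-→d5:-→d6:-→d7:-→d8:-→d9:-→d10:-→d11:-→d12:-→d13:-→d14:-→d15:H2→d16:-→d17:-→d18:H0  best=H0
  add 139.178.24.0/28 -> H3 at depth 28
  add 64.80.0.0/12 -> H2 at depth 12
  ? 181.255.88.22  path d0:H1→d1:-→d2:-  best=H1
  del 64.80.0.0/12 (clear depth 12)
  ? 212.82.46.0  path d0:H1→d1:-→d2:-→d3:-→d4:-→d5:-→d6:-→d7:-→d8:-→d9:-→d10:-→d11:-→d12:-→d13:-→d14:-→d15:H2→d16:-→d17:-→d18:H0→d19:-→d20:-→d21:-→d22:-→d23:-→d24:H2  best=H2
  add 139.178.24.0/28 -> H0 at depth 28
  add 64.84.107.156/30 -> H0 at depth 30
  ? 138.46.95.41  path d0:H1→d1:-→d2:-→d3:-→d4:-→d5:-→d6:-→d7:-  best=H1
  add 212.82.46.0/23 -> H3 at depth 23
  ? 139.178.24.1  path d0:H1→d1:-→d2:-→d3:-→d4:-→d5:-→d6:-→d7:-→d8:-→d9:-→d10:-→d11:-→d12:-→d13:-→d14:-→d15:-→d16:-→d17:-→d18:-→d19:-→d20:-→d21:-→d22:-→d23:-→d24:H1→d25:-→d26:-→d27:-→d28:H0  best=H0

== LOOKUPS ==
["H0","H0","H3","H0","H1","H2","H1","H0"]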